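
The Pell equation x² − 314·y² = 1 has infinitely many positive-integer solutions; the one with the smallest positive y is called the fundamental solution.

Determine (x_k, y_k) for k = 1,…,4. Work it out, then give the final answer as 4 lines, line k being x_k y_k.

392499 22150
308110930001 17387705700
241866463828532499 13649314199066450
189864690372162243720001 10714684347621377411400

√314 = [17; 1,2,1,1,2,1,34, …], period ℓ=7 (odd) → k=13
k=0  a_k=17  p_k/q_k = 17/1
k=1  a_k=1  p_k/q_k = 18/1
…
k=3  a_k=1  p_k/q_k = 71/4
k=4  a_k=1  p_k/q_k = 124/7
…
k=6  a_k=1  p_k/q_k = 443/25
…
k=11  a_k=1  p_k/q_k = 109882/6201
k=12  a_k=2  p_k/q_k = 282617/15949
k=13  a_k=1  p_k/q_k = 392499/22150
→ (392499, 22150).  Check: 392499²=154055465001, 314·22150²=154055465000, difference 1.
(x_2, y_2) = (392499·392499 + 314·22150·22150, 392499·22150 + 22150·392499) = (308110930001, 17387705700)
(x_3, y_3) = (392499·308110930001 + 314·22150·17387705700, 392499·17387705700 + 22150·308110930001) = (241866463828532499, 13649314199066450)
(x_4, y_4) = (392499·241866463828532499 + 314·22150·13649314199066450, 392499·13649314199066450 + 22150·241866463828532499) = (189864690372162243720001, 10714684347621377411400)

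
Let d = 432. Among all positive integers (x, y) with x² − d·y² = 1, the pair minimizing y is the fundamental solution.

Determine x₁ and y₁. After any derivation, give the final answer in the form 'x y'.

1351 65

[20; 1,3,1,1,1,3,1,40] for √432; ℓ=8 ⇒ convergent index 7
a_0=20:  p_0=20·1+0=20,  q_0=20·0+1=1
a_1=1:  p_1=1·20+1=21,  q_1=1·1+0=1
a_2=3:  p_2=3·21+20=83,  q_2=3·1+1=4
…
a_4=1:  p_4=1·104+83=187,  q_4=1·5+4=9
a_5=1:  p_5=1·187+104=291,  q_5=1·9+5=14
a_6=3:  p_6=3·291+187=1060,  q_6=3·14+9=51
a_7=1:  p_7=1·1060+291=1351,  q_7=1·51+14=65
fundamental: x₁=1351, y₁=65  (since 1825201 − 432·4225 = 1)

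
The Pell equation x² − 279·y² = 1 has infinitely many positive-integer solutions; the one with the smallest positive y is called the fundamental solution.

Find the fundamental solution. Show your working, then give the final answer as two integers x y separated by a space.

√279 = [16; 1,2,2,1,2,2,1,32, …], period ℓ=8 (even) → k=7
k=0  a_k=16  p_k/q_k = 16/1
…
k=2  a_k=2  p_k/q_k = 50/3
k=3  a_k=2  p_k/q_k = 117/7
…
k=6  a_k=2  p_k/q_k = 1069/64
k=7  a_k=1  p_k/q_k = 1520/91
→ (1520, 91).  Check: 1520²=2310400, 279·91²=2310399, difference 1.

1520 91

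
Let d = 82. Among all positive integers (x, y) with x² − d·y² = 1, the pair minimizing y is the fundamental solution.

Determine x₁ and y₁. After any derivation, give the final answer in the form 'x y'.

163 18

[9; 18] for √82; ℓ=1 ⇒ convergent index 1
step 0: (9, 1)  from 9·(1,0) + (0,1)
step 1: (163, 18)  from 18·(9,1) + (1,0)
fundamental: x₁=163, y₁=18  (since 26569 − 82·324 = 1)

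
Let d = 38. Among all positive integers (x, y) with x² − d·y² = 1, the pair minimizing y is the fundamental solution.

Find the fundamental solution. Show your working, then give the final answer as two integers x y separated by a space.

37 6

√38 → a₀=6, period (6,12); ℓ=2 even so k=1
a_0=6:  p_0=6·1+0=6,  q_0=6·0+1=1
a_1=6:  p_1=6·6+1=37,  q_1=6·1+0=6
→ (37, 6).  Check: 37²=1369, 38·6²=1368, difference 1.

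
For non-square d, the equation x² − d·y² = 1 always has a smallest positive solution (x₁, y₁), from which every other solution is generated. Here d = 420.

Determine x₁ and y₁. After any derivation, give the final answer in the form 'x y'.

41 2

√420 → a₀=20, period (2,40); ℓ=2 even so k=1
k=0  a_k=20  p_k/q_k = 20/1
k=1  a_k=2  p_k/q_k = 41/2
fundamental: x₁=41, y₁=2  (since 1681 − 420·4 = 1)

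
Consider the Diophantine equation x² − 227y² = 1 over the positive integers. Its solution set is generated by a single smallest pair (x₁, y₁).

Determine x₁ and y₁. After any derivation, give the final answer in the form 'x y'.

√227 → a₀=15, period (15,30); ℓ=2 even so k=1
i=0: a=15 ⇒ p=15, q=1
i=1: a=15 ⇒ p=226, q=15
→ (226, 15).  Check: 226²=51076, 227·15²=51075, difference 1.

226 15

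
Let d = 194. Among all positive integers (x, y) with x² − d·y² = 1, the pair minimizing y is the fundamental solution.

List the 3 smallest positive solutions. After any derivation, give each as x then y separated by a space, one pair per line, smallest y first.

√194 = [13; 1,12,1,26, …], period ℓ=4 (even) → k=3
i=0: a=13 ⇒ p=13, q=1
i=1: a=1 ⇒ p=14, q=1
i=2: a=12 ⇒ p=181, q=13
i=3: a=1 ⇒ p=195, q=14
fundamental: x₁=195, y₁=14  (since 38025 − 194·196 = 1)
n=2: (195,14)∘(195,14) = (195·195+194·14·14, 195·14+14·195) = (76049,5460)
n=3: (76049,5460)∘(195,14) = (195·76049+194·14·5460, 195·5460+14·76049) = (29658915,2129386)

195 14
76049 5460
29658915 2129386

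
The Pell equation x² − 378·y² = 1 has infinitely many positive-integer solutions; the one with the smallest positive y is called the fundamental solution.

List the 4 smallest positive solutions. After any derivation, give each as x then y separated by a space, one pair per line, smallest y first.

√378 → a₀=19, period (2,3,1,4,1,3,2,38); ℓ=8 even so k=7
step 0: (19, 1)  from 19·(1,0) + (0,1)
step 1: (39, 2)  from 2·(19,1) + (1,0)
step 2: (136, 7)  from 3·(39,2) + (19,1)
step 3: (175, 9)  from 1·(136,7) + (39,2)
…
step 6: (3869, 199)  from 3·(1011,52) + (836,43)
step 7: (8749, 450)  from 2·(3869,199) + (1011,52)
(x₁, y₁) = (8749, 450);  8749² − 378·450² = 1 ✓
k=2:  x_2 = 8749·8749+378·450·450 = 153090001,  y_2 = 8749·450+450·8749 = 7874100
k=3:  x_3 = 8749·153090001+378·450·7874100 = 2678768828749,  y_3 = 8749·7874100+450·153090001 = 137781001350
k=4:  x_4 = 8749·2678768828749+378·450·137781001350 = 46873096812360001,  y_4 = 8749·137781001350+450·2678768828749 = 2410891953748200

8749 450
153090001 7874100
2678768828749 137781001350
46873096812360001 2410891953748200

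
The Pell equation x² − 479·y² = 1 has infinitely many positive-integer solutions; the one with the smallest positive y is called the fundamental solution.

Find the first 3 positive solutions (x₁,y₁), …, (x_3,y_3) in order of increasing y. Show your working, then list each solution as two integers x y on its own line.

d=479: √d = [21; 1,7,1,3,2,21,2,3,1,7,1,42] (ℓ=12, even), read p_11/q_11
i=0: a=21 ⇒ p=21, q=1
…
i=6: a=21 ⇒ p=37075, q=1694
…
i=10: a=7 ⇒ p=2648849, q=121029
i=11: a=1 ⇒ p=2989440, q=136591
(x₁, y₁) = (2989440, 136591);  2989440² − 479·136591² = 1 ✓
n=2: (2989440,136591)∘(2989440,136591) = (2989440·2989440+479·136591·136591, 2989440·136591+136591·2989440) = (17873503027199,816661198080)
n=3: (17873503027199,816661198080)∘(2989440,136591) = (2989440·17873503027199+479·136591·816661198080, 2989440·816661198080+136591·17873503027199) = (106863529779256567680,4882719303976413809)

2989440 136591
17873503027199 816661198080
106863529779256567680 4882719303976413809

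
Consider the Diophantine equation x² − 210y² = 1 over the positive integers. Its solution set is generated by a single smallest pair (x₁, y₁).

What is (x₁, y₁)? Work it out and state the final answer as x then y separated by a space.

29 2

√210 = [14; 2,28, …], period ℓ=2 (even) → k=1
step 0: (14, 1)  from 14·(1,0) + (0,1)
step 1: (29, 2)  from 2·(14,1) + (1,0)
→ (29, 2).  Check: 29²=841, 210·2²=840, difference 1.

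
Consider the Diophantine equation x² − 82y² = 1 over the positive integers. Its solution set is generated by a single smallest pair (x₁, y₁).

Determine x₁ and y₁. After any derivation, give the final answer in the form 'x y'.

√82 = [9; 18, …], period ℓ=1 (odd) → k=1
a_0=9:  p_0=9·1+0=9,  q_0=9·0+1=1
a_1=18:  p_1=18·9+1=163,  q_1=18·1+0=18
→ (163, 18).  Check: 163²=26569, 82·18²=26568, difference 1.

163 18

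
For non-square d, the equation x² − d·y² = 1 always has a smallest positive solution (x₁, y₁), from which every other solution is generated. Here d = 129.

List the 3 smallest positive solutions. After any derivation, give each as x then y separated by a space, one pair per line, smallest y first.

16855 1484
568182049 50025640
19153416854935 1686364322916

√129 = [11; 2,1,3,1,6,1,3,1,2,22, …], period ℓ=10 (even) → k=9
k=0  a_k=11  p_k/q_k = 11/1
…
k=3  a_k=3  p_k/q_k = 125/11
…
k=8  a_k=1  p_k/q_k = 6031/531
k=9  a_k=2  p_k/q_k = 16855/1484
(x₁, y₁) = (16855, 1484);  16855² − 129·1484² = 1 ✓
(x_2, y_2) = (16855·16855 + 129·1484·1484, 16855·1484 + 1484·16855) = (568182049, 50025640)
(x_3, y_3) = (16855·568182049 + 129·1484·50025640, 16855·50025640 + 1484·568182049) = (19153416854935, 1686364322916)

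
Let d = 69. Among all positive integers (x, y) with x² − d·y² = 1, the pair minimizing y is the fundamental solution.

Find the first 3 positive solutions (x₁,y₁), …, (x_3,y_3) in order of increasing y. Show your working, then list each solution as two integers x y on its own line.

7775 936
120901249 14554800
1880014414175 226327139064

√69 → a₀=8, period (3,3,1,4,1,3,3,16); ℓ=8 even so k=7
a_0=8:  p_0=8·1+0=8,  q_0=8·0+1=1
…
a_4=4:  p_4=4·108+83=515,  q_4=4·13+10=62
…
a_6=3:  p_6=3·623+515=2384,  q_6=3·75+62=287
a_7=3:  p_7=3·2384+623=7775,  q_7=3·287+75=936
fundamental: x₁=7775, y₁=936  (since 60450625 − 69·876096 = 1)
k=2:  x_2 = 7775·7775+69·936·936 = 120901249,  y_2 = 7775·936+936·7775 = 14554800
k=3:  x_3 = 7775·120901249+69·936·14554800 = 1880014414175,  y_3 = 7775·14554800+936·120901249 = 226327139064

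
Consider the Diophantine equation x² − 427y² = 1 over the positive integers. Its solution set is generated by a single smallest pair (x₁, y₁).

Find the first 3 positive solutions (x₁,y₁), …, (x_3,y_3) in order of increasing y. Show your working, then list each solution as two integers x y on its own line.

62 3
7687 372
953126 46125

√427 = [20; 1,1,1,40, …], period ℓ=4 (even) → k=3
a_0=20:  p_0=20·1+0=20,  q_0=20·0+1=1
a_1=1:  p_1=1·20+1=21,  q_1=1·1+0=1
a_2=1:  p_2=1·21+20=41,  q_2=1·1+1=2
a_3=1:  p_3=1·41+21=62,  q_3=1·2+1=3
→ (62, 3).  Check: 62²=3844, 427·3²=3843, difference 1.
(x_2, y_2) = (62·62 + 427·3·3, 62·3 + 3·62) = (7687, 372)
(x_3, y_3) = (62·7687 + 427·3·372, 62·372 + 3·7687) = (953126, 46125)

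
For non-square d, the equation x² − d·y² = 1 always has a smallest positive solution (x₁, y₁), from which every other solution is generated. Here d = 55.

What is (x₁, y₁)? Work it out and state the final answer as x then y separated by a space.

√55 → a₀=7, period (2,2,2,14); ℓ=4 even so k=3
a_0=7:  p_0=7·1+0=7,  q_0=7·0+1=1
a_1=2:  p_1=2·7+1=15,  q_1=2·1+0=2
a_2=2:  p_2=2·15+7=37,  q_2=2·2+1=5
a_3=2:  p_3=2·37+15=89,  q_3=2·5+2=12
(x₁, y₁) = (89, 12);  89² − 55·12² = 1 ✓

89 12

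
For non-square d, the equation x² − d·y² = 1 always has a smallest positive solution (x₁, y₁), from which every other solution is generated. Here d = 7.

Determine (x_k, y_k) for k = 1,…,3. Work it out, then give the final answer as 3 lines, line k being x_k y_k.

√7 → a₀=2, period (1,1,1,4); ℓ=4 even so k=3
k=0  a_k=2  p_k/q_k = 2/1
…
k=2  a_k=1  p_k/q_k = 5/2
k=3  a_k=1  p_k/q_k = 8/3
fundamental: x₁=8, y₁=3  (since 64 − 7·9 = 1)
(x_2, y_2) = (8·8 + 7·3·3, 8·3 + 3·8) = (127, 48)
(x_3, y_3) = (8·127 + 7·3·48, 8·48 + 3·127) = (2024, 765)

8 3
127 48
2024 765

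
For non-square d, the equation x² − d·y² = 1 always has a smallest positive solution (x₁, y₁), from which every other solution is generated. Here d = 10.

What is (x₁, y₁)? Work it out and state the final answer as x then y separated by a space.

d=10: √d = [3; 6] (ℓ=1, odd), read p_1/q_1
i=0: a=3 ⇒ p=3, q=1
i=1: a=6 ⇒ p=19, q=6
(x₁, y₁) = (19, 6);  19² − 10·6² = 1 ✓

19 6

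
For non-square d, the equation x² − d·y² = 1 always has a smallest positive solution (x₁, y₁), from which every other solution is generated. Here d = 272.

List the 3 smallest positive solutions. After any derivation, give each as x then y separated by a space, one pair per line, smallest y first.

33 2
2177 132
143649 8710

d=272: √d = [16; 2,32] (ℓ=2, even), read p_1/q_1
a_0=16:  p_0=16·1+0=16,  q_0=16·0+1=1
a_1=2:  p_1=2·16+1=33,  q_1=2·1+0=2
→ (33, 2).  Check: 33²=1089, 272·2²=1088, difference 1.
(x_2, y_2) = (33·33 + 272·2·2, 33·2 + 2·33) = (2177, 132)
(x_3, y_3) = (33·2177 + 272·2·132, 33·132 + 2·2177) = (143649, 8710)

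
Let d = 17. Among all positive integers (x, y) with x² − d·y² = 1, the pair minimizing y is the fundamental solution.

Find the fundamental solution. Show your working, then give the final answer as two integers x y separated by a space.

33 8

√17 → a₀=4, period (8); ℓ=1 odd so k=1
step 0: (4, 1)  from 4·(1,0) + (0,1)
step 1: (33, 8)  from 8·(4,1) + (1,0)
(x₁, y₁) = (33, 8);  33² − 17·8² = 1 ✓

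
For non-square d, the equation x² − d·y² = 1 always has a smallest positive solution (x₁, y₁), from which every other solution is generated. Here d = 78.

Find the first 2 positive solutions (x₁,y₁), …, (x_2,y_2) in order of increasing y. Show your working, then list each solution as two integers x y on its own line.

53 6
5617 636

[8; 1,4,1,16] for √78; ℓ=4 ⇒ convergent index 3
a_0=8:  p_0=8·1+0=8,  q_0=8·0+1=1
a_1=1:  p_1=1·8+1=9,  q_1=1·1+0=1
a_2=4:  p_2=4·9+8=44,  q_2=4·1+1=5
a_3=1:  p_3=1·44+9=53,  q_3=1·5+1=6
→ (53, 6).  Check: 53²=2809, 78·6²=2808, difference 1.
k=2:  x_2 = 53·53+78·6·6 = 5617,  y_2 = 53·6+6·53 = 636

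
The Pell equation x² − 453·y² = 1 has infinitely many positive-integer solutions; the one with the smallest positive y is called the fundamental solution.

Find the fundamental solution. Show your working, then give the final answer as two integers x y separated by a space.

1653751 77700

√453 → a₀=21, period (3,1,1,10,14,10,1,1,3,42); ℓ=10 even so k=9
k=0  a_k=21  p_k/q_k = 21/1
k=1  a_k=3  p_k/q_k = 64/3
…
k=3  a_k=1  p_k/q_k = 149/7
…
k=8  a_k=1  p_k/q_k = 469329/22051
k=9  a_k=3  p_k/q_k = 1653751/77700
fundamental: x₁=1653751, y₁=77700  (since 2734892370001 − 453·6037290000 = 1)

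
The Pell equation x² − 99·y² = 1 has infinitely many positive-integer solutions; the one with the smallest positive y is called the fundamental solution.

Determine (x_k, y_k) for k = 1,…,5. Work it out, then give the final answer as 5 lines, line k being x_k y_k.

10 1
199 20
3970 399
79201 7960
1580050 158801

√99 = [9; 1,18, …], period ℓ=2 (even) → k=1
k=0  a_k=9  p_k/q_k = 9/1
k=1  a_k=1  p_k/q_k = 10/1
(x₁, y₁) = (10, 1);  10² − 99·1² = 1 ✓
(10+1√99)^2 = 199 + 20√99
(10+1√99)^3 = 3970 + 399√99
(10+1√99)^4 = 79201 + 7960√99
(10+1√99)^5 = 1580050 + 158801√99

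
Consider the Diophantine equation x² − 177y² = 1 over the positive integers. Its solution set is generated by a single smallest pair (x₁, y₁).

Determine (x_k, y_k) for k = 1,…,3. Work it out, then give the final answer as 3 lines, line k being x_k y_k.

√177 → a₀=13, period (3,3,2,8,2,3,3,26); ℓ=8 even so k=7
step 0: (13, 1)  from 13·(1,0) + (0,1)
step 1: (40, 3)  from 3·(13,1) + (1,0)
step 2: (133, 10)  from 3·(40,3) + (13,1)
…
step 4: (2581, 194)  from 8·(306,23) + (133,10)
…
step 6: (18985, 1427)  from 3·(5468,411) + (2581,194)
step 7: (62423, 4692)  from 3·(18985,1427) + (5468,411)
→ (62423, 4692).  Check: 62423²=3896630929, 177·4692²=3896630928, difference 1.
n=2: (62423,4692)∘(62423,4692) = (62423·62423+177·4692·4692, 62423·4692+4692·62423) = (7793261857,585777432)
n=3: (7793261857,585777432)∘(62423,4692) = (62423·7793261857+177·4692·585777432, 62423·585777432+4692·7793261857) = (972957569736599,73131969270780)

62423 4692
7793261857 585777432
972957569736599 73131969270780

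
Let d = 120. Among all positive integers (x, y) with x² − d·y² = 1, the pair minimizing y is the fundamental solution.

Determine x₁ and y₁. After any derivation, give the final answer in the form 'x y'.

√120 = [10; 1,20, …], period ℓ=2 (even) → k=1
i=0: a=10 ⇒ p=10, q=1
i=1: a=1 ⇒ p=11, q=1
→ (11, 1).  Check: 11²=121, 120·1²=120, difference 1.

11 1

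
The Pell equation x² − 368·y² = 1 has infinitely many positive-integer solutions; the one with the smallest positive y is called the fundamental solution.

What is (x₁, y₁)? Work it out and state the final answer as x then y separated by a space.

√368 = [19; 5,2,5,38, …], period ℓ=4 (even) → k=3
i=0: a=19 ⇒ p=19, q=1
i=1: a=5 ⇒ p=96, q=5
i=2: a=2 ⇒ p=211, q=11
i=3: a=5 ⇒ p=1151, q=60
fundamental: x₁=1151, y₁=60  (since 1324801 − 368·3600 = 1)

1151 60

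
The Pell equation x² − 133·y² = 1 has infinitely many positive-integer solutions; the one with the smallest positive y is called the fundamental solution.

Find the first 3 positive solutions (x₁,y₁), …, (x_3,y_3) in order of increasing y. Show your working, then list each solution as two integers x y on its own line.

d=133: √d = [11; 1,1,7,5,1,…,1,1,22] (ℓ=16, even), read p_15/q_15
k=0  a_k=11  p_k/q_k = 11/1
k=1  a_k=1  p_k/q_k = 12/1
…
k=8  a_k=2  p_k/q_k = 7969/691
k=9  a_k=1  p_k/q_k = 10979/952
…
k=12  a_k=5  p_k/q_k = 168583/14618
k=13  a_k=7  p_k/q_k = 1210008/104921
k=14  a_k=1  p_k/q_k = 1378591/119539
k=15  a_k=1  p_k/q_k = 2588599/224460
fundamental: x₁=2588599, y₁=224460  (since 6700844782801 − 133·50382291600 = 1)
k=2:  x_2 = 2588599·2588599+133·224460·224460 = 13401689565601,  y_2 = 2588599·224460+224460·2588599 = 1162073863080
k=3:  x_3 = 2588599·13401689565601+133·224460·1162073863080 = 69383200415647777399,  y_3 = 2588599·1162073863080+224460·13401689565601 = 6016286479789825380

2588599 224460
13401689565601 1162073863080
69383200415647777399 6016286479789825380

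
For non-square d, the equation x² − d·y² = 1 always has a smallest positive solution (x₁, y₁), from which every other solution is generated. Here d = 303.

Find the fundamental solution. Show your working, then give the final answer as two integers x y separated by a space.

2524 145

d=303: √d = [17; 2,2,5,2,2,34] (ℓ=6, even), read p_5/q_5
k=0  a_k=17  p_k/q_k = 17/1
k=1  a_k=2  p_k/q_k = 35/2
k=2  a_k=2  p_k/q_k = 87/5
k=3  a_k=5  p_k/q_k = 470/27
k=4  a_k=2  p_k/q_k = 1027/59
k=5  a_k=2  p_k/q_k = 2524/145
fundamental: x₁=2524, y₁=145  (since 6370576 − 303·21025 = 1)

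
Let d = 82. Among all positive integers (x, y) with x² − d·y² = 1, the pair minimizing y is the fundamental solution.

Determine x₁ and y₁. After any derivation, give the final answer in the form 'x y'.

163 18

[9; 18] for √82; ℓ=1 ⇒ convergent index 1
a_0=9:  p_0=9·1+0=9,  q_0=9·0+1=1
a_1=18:  p_1=18·9+1=163,  q_1=18·1+0=18
fundamental: x₁=163, y₁=18  (since 26569 − 82·324 = 1)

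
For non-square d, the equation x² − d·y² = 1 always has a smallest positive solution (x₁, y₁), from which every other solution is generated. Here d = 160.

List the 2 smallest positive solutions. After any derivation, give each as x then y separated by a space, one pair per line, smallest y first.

√160 = [12; 1,1,1,5,1,1,1,24, …], period ℓ=8 (even) → k=7
k=0  a_k=12  p_k/q_k = 12/1
…
k=2  a_k=1  p_k/q_k = 25/2
…
k=4  a_k=5  p_k/q_k = 215/17
…
k=6  a_k=1  p_k/q_k = 468/37
k=7  a_k=1  p_k/q_k = 721/57
fundamental: x₁=721, y₁=57  (since 519841 − 160·3249 = 1)
(x_2, y_2) = (721·721 + 160·57·57, 721·57 + 57·721) = (1039681, 82194)

721 57
1039681 82194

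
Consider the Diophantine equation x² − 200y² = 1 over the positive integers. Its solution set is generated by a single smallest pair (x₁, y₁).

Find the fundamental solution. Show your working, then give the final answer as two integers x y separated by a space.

d=200: √d = [14; 7,28] (ℓ=2, even), read p_1/q_1
k=0  a_k=14  p_k/q_k = 14/1
k=1  a_k=7  p_k/q_k = 99/7
(x₁, y₁) = (99, 7);  99² − 200·7² = 1 ✓

99 7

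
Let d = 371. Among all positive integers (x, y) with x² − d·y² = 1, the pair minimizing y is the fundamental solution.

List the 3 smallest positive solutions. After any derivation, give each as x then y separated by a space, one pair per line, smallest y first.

√371 = [19; 3,1,4,1,3,38, …], period ℓ=6 (even) → k=5
i=0: a=19 ⇒ p=19, q=1
…
i=3: a=4 ⇒ p=366, q=19
i=4: a=1 ⇒ p=443, q=23
i=5: a=3 ⇒ p=1695, q=88
fundamental: x₁=1695, y₁=88  (since 2873025 − 371·7744 = 1)
n=2: (1695,88)∘(1695,88) = (1695·1695+371·88·88, 1695·88+88·1695) = (5746049,298320)
n=3: (5746049,298320)∘(1695,88) = (1695·5746049+371·88·298320, 1695·298320+88·5746049) = (19479104415,1011304712)

1695 88
5746049 298320
19479104415 1011304712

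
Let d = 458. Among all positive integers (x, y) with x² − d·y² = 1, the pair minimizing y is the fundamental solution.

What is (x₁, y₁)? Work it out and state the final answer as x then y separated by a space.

22899 1070

√458 → a₀=21, period (2,2,42); ℓ=3 odd so k=5
k=0  a_k=21  p_k/q_k = 21/1
k=1  a_k=2  p_k/q_k = 43/2
k=2  a_k=2  p_k/q_k = 107/5
…
k=4  a_k=2  p_k/q_k = 9181/429
k=5  a_k=2  p_k/q_k = 22899/1070
fundamental: x₁=22899, y₁=1070  (since 524364201 − 458·1144900 = 1)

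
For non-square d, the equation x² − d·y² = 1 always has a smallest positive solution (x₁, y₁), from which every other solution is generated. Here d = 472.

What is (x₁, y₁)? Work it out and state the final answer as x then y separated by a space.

[21; 1,2,1,1,1,…,2,1,42] for √472; ℓ=14 ⇒ convergent index 13
i=0: a=21 ⇒ p=21, q=1
i=1: a=1 ⇒ p=22, q=1
i=2: a=2 ⇒ p=65, q=3
i=3: a=1 ⇒ p=87, q=4
i=4: a=1 ⇒ p=152, q=7
i=5: a=1 ⇒ p=239, q=11
…
i=7: a=5 ⇒ p=5779, q=266
i=8: a=4 ⇒ p=24224, q=1115
i=9: a=1 ⇒ p=30003, q=1381
…
i=11: a=1 ⇒ p=84230, q=3877
i=12: a=2 ⇒ p=222687, q=10250
i=13: a=1 ⇒ p=306917, q=14127
→ (306917, 14127).  Check: 306917²=94198044889, 472·14127²=94198044888, difference 1.

306917 14127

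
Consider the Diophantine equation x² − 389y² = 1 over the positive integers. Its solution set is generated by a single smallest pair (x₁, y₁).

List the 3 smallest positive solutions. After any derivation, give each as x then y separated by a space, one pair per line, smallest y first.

[19; 1,2,1,1,1,1,2,1,38] for √389; ℓ=9 ⇒ convergent index 17
step 0: (19, 1)  from 19·(1,0) + (0,1)
step 1: (20, 1)  from 1·(19,1) + (1,0)
step 2: (59, 3)  from 2·(20,1) + (19,1)
step 3: (79, 4)  from 1·(59,3) + (20,1)
step 4: (138, 7)  from 1·(79,4) + (59,3)
step 5: (217, 11)  from 1·(138,7) + (79,4)
…
step 7: (927, 47)  from 2·(355,18) + (217,11)
step 8: (1282, 65)  from 1·(927,47) + (355,18)
step 9: (49643, 2517)  from 38·(1282,65) + (927,47)
step 10: (50925, 2582)  from 1·(49643,2517) + (1282,65)
step 11: (151493, 7681)  from 2·(50925,2582) + (49643,2517)
…
step 13: (353911, 17944)  from 1·(202418,10263) + (151493,7681)
step 14: (556329, 28207)  from 1·(353911,17944) + (202418,10263)
step 15: (910240, 46151)  from 1·(556329,28207) + (353911,17944)
step 16: (2376809, 120509)  from 2·(910240,46151) + (556329,28207)
step 17: (3287049, 166660)  from 1·(2376809,120509) + (910240,46151)
(x₁, y₁) = (3287049, 166660);  3287049² − 389·166660² = 1 ✓
(x_2, y_2) = (3287049·3287049 + 389·166660·166660, 3287049·166660 + 166660·3287049) = (21609382256801, 1095639172680)
(x_3, y_3) = (3287049·21609382256801 + 389·166660·1095639172680, 3287049·1095639172680 + 166660·21609382256801) = (142062196675667653449, 7202839293837075980)

3287049 166660
21609382256801 1095639172680
142062196675667653449 7202839293837075980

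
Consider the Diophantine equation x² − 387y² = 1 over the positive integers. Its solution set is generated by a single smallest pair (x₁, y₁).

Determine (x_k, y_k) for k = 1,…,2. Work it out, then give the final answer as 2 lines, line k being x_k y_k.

√387 → a₀=19, period (1,2,19,2,1,38); ℓ=6 even so k=5
k=0  a_k=19  p_k/q_k = 19/1
k=1  a_k=1  p_k/q_k = 20/1
…
k=3  a_k=19  p_k/q_k = 1141/58
k=4  a_k=2  p_k/q_k = 2341/119
k=5  a_k=1  p_k/q_k = 3482/177
fundamental: x₁=3482, y₁=177  (since 12124324 − 387·31329 = 1)
(x_2, y_2) = (3482·3482 + 387·177·177, 3482·177 + 177·3482) = (24248647, 1232628)

3482 177
24248647 1232628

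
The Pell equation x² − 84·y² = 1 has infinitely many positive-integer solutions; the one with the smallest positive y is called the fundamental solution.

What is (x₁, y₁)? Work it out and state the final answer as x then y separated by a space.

55 6

√84 → a₀=9, period (6,18); ℓ=2 even so k=1
step 0: (9, 1)  from 9·(1,0) + (0,1)
step 1: (55, 6)  from 6·(9,1) + (1,0)
→ (55, 6).  Check: 55²=3025, 84·6²=3024, difference 1.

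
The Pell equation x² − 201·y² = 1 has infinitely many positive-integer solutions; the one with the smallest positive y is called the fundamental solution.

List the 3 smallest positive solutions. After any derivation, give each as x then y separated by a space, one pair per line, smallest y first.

515095 36332
530645718049 37428863080
546665912276384215 38558840456348868

√201 = [14; 5,1,1,1,2,…,1,5,28, …], period ℓ=14 (even) → k=13
k=0  a_k=14  p_k/q_k = 14/1
k=1  a_k=5  p_k/q_k = 71/5
k=2  a_k=1  p_k/q_k = 85/6
…
k=4  a_k=1  p_k/q_k = 241/17
k=5  a_k=2  p_k/q_k = 638/45
…
k=7  a_k=8  p_k/q_k = 7670/541
k=8  a_k=1  p_k/q_k = 8549/603
…
k=10  a_k=1  p_k/q_k = 33317/2350
k=11  a_k=1  p_k/q_k = 58085/4097
k=12  a_k=1  p_k/q_k = 91402/6447
k=13  a_k=5  p_k/q_k = 515095/36332
fundamental: x₁=515095, y₁=36332  (since 265322859025 − 201·1320014224 = 1)
(515095+36332√201)^2 = 530645718049 + 37428863080√201
(515095+36332√201)^3 = 546665912276384215 + 38558840456348868√201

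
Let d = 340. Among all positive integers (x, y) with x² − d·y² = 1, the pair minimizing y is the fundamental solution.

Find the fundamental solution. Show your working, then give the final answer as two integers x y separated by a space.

√340 → a₀=18, period (2,3,1,1,1,…,3,2,36); ℓ=14 even so k=13
a_0=18:  p_0=18·1+0=18,  q_0=18·0+1=1
…
a_3=1:  p_3=1·129+37=166,  q_3=1·7+2=9
…
a_6=1:  p_6=1·461+295=756,  q_6=1·25+16=41
…
a_8=1:  p_8=1·6509+756=7265,  q_8=1·353+41=394
a_9=1:  p_9=1·7265+6509=13774,  q_9=1·394+353=747
…
a_11=1:  p_11=1·21039+13774=34813,  q_11=1·1141+747=1888
a_12=3:  p_12=3·34813+21039=125478,  q_12=3·1888+1141=6805
a_13=2:  p_13=2·125478+34813=285769,  q_13=2·6805+1888=15498
(x₁, y₁) = (285769, 15498);  285769² − 340·15498² = 1 ✓

285769 15498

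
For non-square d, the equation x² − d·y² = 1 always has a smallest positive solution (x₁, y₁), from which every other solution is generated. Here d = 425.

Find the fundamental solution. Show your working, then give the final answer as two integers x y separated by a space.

143649 6968

[20; 1,1,1,1,1,1,40] for √425; ℓ=7 ⇒ convergent index 13
k=0  a_k=20  p_k/q_k = 20/1
k=1  a_k=1  p_k/q_k = 21/1
k=2  a_k=1  p_k/q_k = 41/2
…
k=7  a_k=40  p_k/q_k = 10885/528
k=8  a_k=1  p_k/q_k = 11153/541
k=9  a_k=1  p_k/q_k = 22038/1069
k=10  a_k=1  p_k/q_k = 33191/1610
k=11  a_k=1  p_k/q_k = 55229/2679
k=12  a_k=1  p_k/q_k = 88420/4289
k=13  a_k=1  p_k/q_k = 143649/6968
→ (143649, 6968).  Check: 143649²=20635035201, 425·6968²=20635035200, difference 1.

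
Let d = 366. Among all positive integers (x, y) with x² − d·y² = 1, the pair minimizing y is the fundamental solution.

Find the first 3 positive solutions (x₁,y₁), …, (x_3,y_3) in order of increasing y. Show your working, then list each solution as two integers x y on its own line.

√366 = [19; 7,1,1,1,2,12,2,1,1,1,7,38, …], period ℓ=12 (even) → k=11
k=0  a_k=19  p_k/q_k = 19/1
…
k=2  a_k=1  p_k/q_k = 153/8
…
k=5  a_k=2  p_k/q_k = 1167/61
k=6  a_k=12  p_k/q_k = 14444/755
k=7  a_k=2  p_k/q_k = 30055/1571
k=8  a_k=1  p_k/q_k = 44499/2326
…
k=10  a_k=1  p_k/q_k = 119053/6223
k=11  a_k=7  p_k/q_k = 907925/47458
fundamental: x₁=907925, y₁=47458  (since 824327805625 − 366·2252261764 = 1)
(907925+47458√366)^2 = 1648655611249 + 86176609300√366
(907925+47458√366)^3 = 2993711291685588725 + 156483795997357542√366

907925 47458
1648655611249 86176609300
2993711291685588725 156483795997357542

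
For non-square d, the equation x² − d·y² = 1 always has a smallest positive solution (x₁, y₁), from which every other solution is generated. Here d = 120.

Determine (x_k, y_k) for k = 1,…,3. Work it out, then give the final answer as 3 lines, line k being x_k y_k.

11 1
241 22
5291 483

[10; 1,20] for √120; ℓ=2 ⇒ convergent index 1
k=0  a_k=10  p_k/q_k = 10/1
k=1  a_k=1  p_k/q_k = 11/1
(x₁, y₁) = (11, 1);  11² − 120·1² = 1 ✓
(x_2, y_2) = (11·11 + 120·1·1, 11·1 + 1·11) = (241, 22)
(x_3, y_3) = (11·241 + 120·1·22, 11·22 + 1·241) = (5291, 483)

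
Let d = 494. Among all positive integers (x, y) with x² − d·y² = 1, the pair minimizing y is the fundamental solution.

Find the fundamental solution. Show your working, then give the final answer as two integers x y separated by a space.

73035 3286

√494 = [22; 4,2,2,1,2,1,2,2,4,44, …], period ℓ=10 (even) → k=9
a_0=22:  p_0=22·1+0=22,  q_0=22·0+1=1
a_1=4:  p_1=4·22+1=89,  q_1=4·1+0=4
…
a_3=2:  p_3=2·200+89=489,  q_3=2·9+4=22
…
a_6=1:  p_6=1·1867+689=2556,  q_6=1·84+31=115
…
a_8=2:  p_8=2·6979+2556=16514,  q_8=2·314+115=743
a_9=4:  p_9=4·16514+6979=73035,  q_9=4·743+314=3286
→ (73035, 3286).  Check: 73035²=5334111225, 494·3286²=5334111224, difference 1.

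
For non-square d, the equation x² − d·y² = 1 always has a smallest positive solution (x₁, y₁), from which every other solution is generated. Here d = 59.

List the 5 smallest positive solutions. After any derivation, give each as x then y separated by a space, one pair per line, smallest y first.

530 69
561799 73140
595506410 77528331
631236232801 82179957720
669109811262650 87110677654869

√59 → a₀=7, period (1,2,7,2,1,14); ℓ=6 even so k=5
step 0: (7, 1)  from 7·(1,0) + (0,1)
step 1: (8, 1)  from 1·(7,1) + (1,0)
…
step 4: (361, 47)  from 2·(169,22) + (23,3)
step 5: (530, 69)  from 1·(361,47) + (169,22)
→ (530, 69).  Check: 530²=280900, 59·69²=280899, difference 1.
(x_2, y_2) = (530·530 + 59·69·69, 530·69 + 69·530) = (561799, 73140)
(x_3, y_3) = (530·561799 + 59·69·73140, 530·73140 + 69·561799) = (595506410, 77528331)
(x_4, y_4) = (530·595506410 + 59·69·77528331, 530·77528331 + 69·595506410) = (631236232801, 82179957720)
(x_5, y_5) = (530·631236232801 + 59·69·82179957720, 530·82179957720 + 69·631236232801) = (669109811262650, 87110677654869)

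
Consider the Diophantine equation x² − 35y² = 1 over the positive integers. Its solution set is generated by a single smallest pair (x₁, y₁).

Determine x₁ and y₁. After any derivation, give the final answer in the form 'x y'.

d=35: √d = [5; 1,10] (ℓ=2, even), read p_1/q_1
i=0: a=5 ⇒ p=5, q=1
i=1: a=1 ⇒ p=6, q=1
→ (6, 1).  Check: 6²=36, 35·1²=35, difference 1.

6 1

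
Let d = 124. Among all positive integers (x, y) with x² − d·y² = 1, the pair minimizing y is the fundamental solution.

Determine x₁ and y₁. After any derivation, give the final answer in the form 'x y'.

4620799 414960

√124 = [11; 7,2,1,1,1,…,2,7,22, …], period ℓ=16 (even) → k=15
i=0: a=11 ⇒ p=11, q=1
i=1: a=7 ⇒ p=78, q=7
…
i=4: a=1 ⇒ p=412, q=37
…
i=7: a=1 ⇒ p=3040, q=273
i=8: a=4 ⇒ p=14543, q=1306
…
i=10: a=3 ⇒ p=67292, q=6043
i=11: a=1 ⇒ p=84875, q=7622
…
i=13: a=1 ⇒ p=237042, q=21287
i=14: a=2 ⇒ p=626251, q=56239
i=15: a=7 ⇒ p=4620799, q=414960
(x₁, y₁) = (4620799, 414960);  4620799² − 124·414960² = 1 ✓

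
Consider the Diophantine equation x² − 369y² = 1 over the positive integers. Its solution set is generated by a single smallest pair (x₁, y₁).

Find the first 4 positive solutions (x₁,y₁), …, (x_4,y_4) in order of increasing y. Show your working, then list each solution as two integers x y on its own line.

8396801 437120
141012534067201 7340819306240
2368108374136006451201 123278797782910239360
39769069528107045198367948801 2070295065004669620717268480

√369 → a₀=19, period (4,1,3,2,7,4,7,2,3,1,4,38); ℓ=12 even so k=11
step 0: (19, 1)  from 19·(1,0) + (0,1)
step 1: (77, 4)  from 4·(19,1) + (1,0)
…
step 4: (826, 43)  from 2·(365,19) + (96,5)
…
step 10: (1758061, 91521)  from 1·(1364557,71036) + (393504,20485)
step 11: (8396801, 437120)  from 4·(1758061,91521) + (1364557,71036)
fundamental: x₁=8396801, y₁=437120  (since 70506267033601 − 369·191073894400 = 1)
n=2: (8396801,437120)∘(8396801,437120) = (8396801·8396801+369·437120·437120, 8396801·437120+437120·8396801) = (141012534067201,7340819306240)
n=3: (141012534067201,7340819306240)∘(8396801,437120) = (8396801·141012534067201+369·437120·7340819306240, 8396801·7340819306240+437120·141012534067201) = (2368108374136006451201,123278797782910239360)
n=4: (2368108374136006451201,123278797782910239360)∘(8396801,437120) = (8396801·2368108374136006451201+369·437120·123278797782910239360, 8396801·123278797782910239360+437120·2368108374136006451201) = (39769069528107045198367948801,2070295065004669620717268480)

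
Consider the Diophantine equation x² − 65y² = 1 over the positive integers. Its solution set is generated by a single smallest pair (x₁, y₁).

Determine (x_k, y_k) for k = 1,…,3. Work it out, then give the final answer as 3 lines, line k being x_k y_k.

d=65: √d = [8; 16] (ℓ=1, odd), read p_1/q_1
i=0: a=8 ⇒ p=8, q=1
i=1: a=16 ⇒ p=129, q=16
(x₁, y₁) = (129, 16);  129² − 65·16² = 1 ✓
(129+16√65)^2 = 33281 + 4128√65
(129+16√65)^3 = 8586369 + 1065008√65

129 16
33281 4128
8586369 1065008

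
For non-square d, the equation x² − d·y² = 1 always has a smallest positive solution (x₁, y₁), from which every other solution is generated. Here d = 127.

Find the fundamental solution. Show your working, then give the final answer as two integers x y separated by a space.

√127 → a₀=11, period (3,1,2,2,7,11,7,2,2,1,3,22); ℓ=12 even so k=11
a_0=11:  p_0=11·1+0=11,  q_0=11·0+1=1
…
a_2=1:  p_2=1·34+11=45,  q_2=1·3+1=4
…
a_5=7:  p_5=7·293+124=2175,  q_5=7·26+11=193
…
a_8=2:  p_8=2·171701+24218=367620,  q_8=2·15236+2149=32621
…
a_10=1:  p_10=1·906941+367620=1274561,  q_10=1·80478+32621=113099
a_11=3:  p_11=3·1274561+906941=4730624,  q_11=3·113099+80478=419775
(x₁, y₁) = (4730624, 419775);  4730624² − 127·419775² = 1 ✓

4730624 419775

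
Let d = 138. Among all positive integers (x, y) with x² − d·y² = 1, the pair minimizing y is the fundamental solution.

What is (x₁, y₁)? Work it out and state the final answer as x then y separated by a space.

√138 → a₀=11, period (1,2,1,22); ℓ=4 even so k=3
step 0: (11, 1)  from 11·(1,0) + (0,1)
…
step 2: (35, 3)  from 2·(12,1) + (11,1)
step 3: (47, 4)  from 1·(35,3) + (12,1)
fundamental: x₁=47, y₁=4  (since 2209 − 138·16 = 1)

47 4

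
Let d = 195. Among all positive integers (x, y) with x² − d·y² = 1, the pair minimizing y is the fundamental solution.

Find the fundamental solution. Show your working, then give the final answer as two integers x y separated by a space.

√195 → a₀=13, period (1,26); ℓ=2 even so k=1
k=0  a_k=13  p_k/q_k = 13/1
k=1  a_k=1  p_k/q_k = 14/1
(x₁, y₁) = (14, 1);  14² − 195·1² = 1 ✓

14 1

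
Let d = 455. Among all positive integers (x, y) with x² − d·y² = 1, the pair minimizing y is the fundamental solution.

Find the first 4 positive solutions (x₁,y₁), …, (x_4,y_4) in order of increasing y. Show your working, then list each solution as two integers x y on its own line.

d=455: √d = [21; 3,42] (ℓ=2, even), read p_1/q_1
step 0: (21, 1)  from 21·(1,0) + (0,1)
step 1: (64, 3)  from 3·(21,1) + (1,0)
(x₁, y₁) = (64, 3);  64² − 455·3² = 1 ✓
(64+3√455)^2 = 8191 + 384√455
(64+3√455)^3 = 1048384 + 49149√455
(64+3√455)^4 = 134184961 + 6290688√455

64 3
8191 384
1048384 49149
134184961 6290688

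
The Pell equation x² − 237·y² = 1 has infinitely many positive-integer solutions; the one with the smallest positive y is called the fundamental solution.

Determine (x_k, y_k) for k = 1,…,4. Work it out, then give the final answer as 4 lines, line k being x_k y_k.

√237 = [15; 2,1,1,7,10,7,1,1,2,30, …], period ℓ=10 (even) → k=9
k=0  a_k=15  p_k/q_k = 15/1
k=1  a_k=2  p_k/q_k = 31/2
…
k=3  a_k=1  p_k/q_k = 77/5
k=4  a_k=7  p_k/q_k = 585/38
…
k=8  a_k=1  p_k/q_k = 90075/5851
k=9  a_k=2  p_k/q_k = 228151/14820
fundamental: x₁=228151, y₁=14820  (since 52052878801 − 237·219632400 = 1)
k=2:  x_2 = 228151·228151+237·14820·14820 = 104105757601,  y_2 = 228151·14820+14820·228151 = 6762395640
k=3:  x_3 = 228151·104105757601+237·14820·6762395640 = 47503665404623351,  y_3 = 228151·6762395640+14820·104105757601 = 3085694655308460
k=4:  x_4 = 228151·47503665404623351+237·14820·3085694655308460 = 21676017531356338550401,  y_4 = 228151·3085694655308460+14820·47503665404623351 = 1408008642599798519280

228151 14820
104105757601 6762395640
47503665404623351 3085694655308460
21676017531356338550401 1408008642599798519280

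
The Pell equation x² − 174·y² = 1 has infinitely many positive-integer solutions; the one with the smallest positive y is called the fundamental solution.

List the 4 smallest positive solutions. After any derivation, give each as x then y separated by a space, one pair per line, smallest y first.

√174 = [13; 5,4,5,26, …], period ℓ=4 (even) → k=3
step 0: (13, 1)  from 13·(1,0) + (0,1)
step 1: (66, 5)  from 5·(13,1) + (1,0)
step 2: (277, 21)  from 4·(66,5) + (13,1)
step 3: (1451, 110)  from 5·(277,21) + (66,5)
→ (1451, 110).  Check: 1451²=2105401, 174·110²=2105400, difference 1.
(x_2, y_2) = (1451·1451 + 174·110·110, 1451·110 + 110·1451) = (4210801, 319220)
(x_3, y_3) = (1451·4210801 + 174·110·319220, 1451·319220 + 110·4210801) = (12219743051, 926376330)
(x_4, y_4) = (1451·12219743051 + 174·110·926376330, 1451·926376330 + 110·12219743051) = (35461690123201, 2688343790440)

1451 110
4210801 319220
12219743051 926376330
35461690123201 2688343790440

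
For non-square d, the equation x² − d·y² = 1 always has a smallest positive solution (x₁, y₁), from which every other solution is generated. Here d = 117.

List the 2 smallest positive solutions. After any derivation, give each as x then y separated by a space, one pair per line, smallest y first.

√117 → a₀=10, period (1,4,2,4,1,20); ℓ=6 even so k=5
i=0: a=10 ⇒ p=10, q=1
…
i=2: a=4 ⇒ p=54, q=5
i=3: a=2 ⇒ p=119, q=11
i=4: a=4 ⇒ p=530, q=49
i=5: a=1 ⇒ p=649, q=60
→ (649, 60).  Check: 649²=421201, 117·60²=421200, difference 1.
k=2:  x_2 = 649·649+117·60·60 = 842401,  y_2 = 649·60+60·649 = 77880

649 60
842401 77880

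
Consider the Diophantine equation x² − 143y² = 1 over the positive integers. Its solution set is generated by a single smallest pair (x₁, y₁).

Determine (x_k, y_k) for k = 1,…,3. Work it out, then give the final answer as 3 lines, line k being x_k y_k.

12 1
287 24
6876 575

d=143: √d = [11; 1,22] (ℓ=2, even), read p_1/q_1
k=0  a_k=11  p_k/q_k = 11/1
k=1  a_k=1  p_k/q_k = 12/1
fundamental: x₁=12, y₁=1  (since 144 − 143·1 = 1)
(12+1√143)^2 = 287 + 24√143
(12+1√143)^3 = 6876 + 575√143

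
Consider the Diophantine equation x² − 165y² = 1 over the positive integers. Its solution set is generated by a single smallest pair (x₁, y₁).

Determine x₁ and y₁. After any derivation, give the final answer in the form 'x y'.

√165 → a₀=12, period (1,5,2,5,1,24); ℓ=6 even so k=5
k=0  a_k=12  p_k/q_k = 12/1
k=1  a_k=1  p_k/q_k = 13/1
k=2  a_k=5  p_k/q_k = 77/6
k=3  a_k=2  p_k/q_k = 167/13
k=4  a_k=5  p_k/q_k = 912/71
k=5  a_k=1  p_k/q_k = 1079/84
(x₁, y₁) = (1079, 84);  1079² − 165·84² = 1 ✓

1079 84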